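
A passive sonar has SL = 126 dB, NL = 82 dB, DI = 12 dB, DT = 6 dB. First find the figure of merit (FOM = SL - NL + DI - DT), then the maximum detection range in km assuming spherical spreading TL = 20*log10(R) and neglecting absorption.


Step 1: FOM = SL - NL + DI - DT = 126 - 82 + 12 - 6 = 50 dB
Step 2: at max range FOM = TL = 20*log10(R), so R = 10^(50/20) = 316.23 m = 0.32 km

0.32 km


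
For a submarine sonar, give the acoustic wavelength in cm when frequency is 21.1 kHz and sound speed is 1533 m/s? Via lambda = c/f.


lambda = c/f = 1533 / 21100 = 0.0727 m = 7.27 cm

7.27 cm


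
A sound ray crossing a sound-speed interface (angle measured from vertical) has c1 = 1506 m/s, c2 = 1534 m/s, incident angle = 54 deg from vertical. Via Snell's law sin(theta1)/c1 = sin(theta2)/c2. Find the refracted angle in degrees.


sin(theta2) = (c2/c1)*sin(theta1) = (1534/1506)*sin(54 deg) = 0.82406
theta2 = arcsin(0.82406) = 55.49

55.49 deg


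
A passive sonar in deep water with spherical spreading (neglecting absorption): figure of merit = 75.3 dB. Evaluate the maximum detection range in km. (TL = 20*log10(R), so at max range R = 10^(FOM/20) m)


5.82 km


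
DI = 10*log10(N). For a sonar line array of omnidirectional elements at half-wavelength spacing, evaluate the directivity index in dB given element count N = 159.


22.01 dB


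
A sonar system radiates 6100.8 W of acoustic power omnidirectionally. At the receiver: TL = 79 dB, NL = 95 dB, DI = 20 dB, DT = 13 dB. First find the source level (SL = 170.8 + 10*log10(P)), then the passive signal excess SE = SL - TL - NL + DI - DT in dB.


Step 1: SL = 170.8 + 10*log10(6100.8) = 208.65 dB
Step 2: SE = SL - TL - NL + DI - DT = 208.65 - 79 - 95 + 20 - 13 = 41.65

41.65 dB


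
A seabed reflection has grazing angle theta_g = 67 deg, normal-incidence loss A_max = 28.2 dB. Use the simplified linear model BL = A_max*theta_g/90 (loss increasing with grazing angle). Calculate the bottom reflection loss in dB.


BL = A_max * theta_g / 90 = 28.2 * 67 / 90 = 20.99

20.99 dB


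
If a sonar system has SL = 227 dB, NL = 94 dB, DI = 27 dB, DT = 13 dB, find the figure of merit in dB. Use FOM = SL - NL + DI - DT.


FOM = SL - NL + DI - DT = 227 - 94 + 27 - 13 = 147

147 dB


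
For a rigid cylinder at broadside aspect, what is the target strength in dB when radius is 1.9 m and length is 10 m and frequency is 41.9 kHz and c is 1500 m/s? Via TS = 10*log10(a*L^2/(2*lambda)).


lambda = 1500/41900 = 0.0358 m
TS = 10*log10(1.9*10^2/(2*0.0358)) = 34.24

34.24 dB


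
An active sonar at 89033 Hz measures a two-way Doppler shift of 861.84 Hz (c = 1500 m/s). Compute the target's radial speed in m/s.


From fd = 2*f*v/c, v = c*fd/(2*f) = 1500 * 861.84 / (2*89033) = 7.26

7.26 m/s


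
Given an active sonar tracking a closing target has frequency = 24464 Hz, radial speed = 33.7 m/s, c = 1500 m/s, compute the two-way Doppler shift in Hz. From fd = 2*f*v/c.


fd = 2*f*v/c = 2 * 24464 * 33.7 / 1500 = 1099.25

1099.25 Hz


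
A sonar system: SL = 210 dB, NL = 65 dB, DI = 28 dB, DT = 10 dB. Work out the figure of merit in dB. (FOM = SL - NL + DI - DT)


FOM = SL - NL + DI - DT = 210 - 65 + 28 - 10 = 163

163 dB


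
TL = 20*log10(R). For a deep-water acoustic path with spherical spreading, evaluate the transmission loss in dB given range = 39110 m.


TL = 20*log10(39110) = 91.85

91.85 dB


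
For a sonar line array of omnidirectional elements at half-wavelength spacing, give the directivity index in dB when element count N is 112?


20.49 dB


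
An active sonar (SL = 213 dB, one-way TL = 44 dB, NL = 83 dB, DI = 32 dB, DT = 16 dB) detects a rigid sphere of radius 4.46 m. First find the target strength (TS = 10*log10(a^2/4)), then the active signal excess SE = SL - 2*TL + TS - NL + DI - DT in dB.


Step 1: TS = 10*log10(4.46^2/4) = 6.97 dB
Step 2: SE = SL - 2*TL + TS - NL + DI - DT = 213 - 2*44 + (6.97) - 83 + 32 - 16 = 64.97

64.97 dB


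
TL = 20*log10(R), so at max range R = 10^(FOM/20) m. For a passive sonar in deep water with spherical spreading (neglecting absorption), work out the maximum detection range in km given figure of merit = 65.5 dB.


1.88 km


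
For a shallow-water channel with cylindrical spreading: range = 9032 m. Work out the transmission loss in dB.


39.56 dB


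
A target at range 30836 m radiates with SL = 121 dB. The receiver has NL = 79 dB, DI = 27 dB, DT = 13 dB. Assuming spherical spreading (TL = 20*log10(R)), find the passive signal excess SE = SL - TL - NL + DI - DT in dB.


Step 1: TL = 20*log10(30836) = 89.78 dB
Step 2: SE = 121 - 89.78 - 79 + 27 - 13 = -33.78

-33.78 dB


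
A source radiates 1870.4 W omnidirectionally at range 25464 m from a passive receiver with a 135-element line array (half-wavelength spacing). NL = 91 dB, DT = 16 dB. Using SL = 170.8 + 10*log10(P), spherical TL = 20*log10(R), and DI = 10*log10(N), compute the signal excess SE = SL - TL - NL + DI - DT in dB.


Step 1: SL = 170.8 + 10*log10(1870.4) = 203.52 dB
Step 2: TL = 20*log10(25464) = 88.12 dB
Step 3: DI = 10*log10(135) = 21.3 dB
Step 4: SE = SL - TL - NL + DI - DT = 203.52 - 88.12 - 91 + 21.3 - 16 = 29.7

29.7 dB


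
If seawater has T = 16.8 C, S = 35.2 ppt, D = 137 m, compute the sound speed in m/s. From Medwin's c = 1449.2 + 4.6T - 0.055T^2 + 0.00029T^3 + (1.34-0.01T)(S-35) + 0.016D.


c = 1449.2 + 4.6*16.8 - 0.055*16.8^2 + 0.00029*16.8^3 + (1.34 - 0.01*16.8)*(35.2 - 35) + 0.016*137 = 1514.76

1514.76 m/s


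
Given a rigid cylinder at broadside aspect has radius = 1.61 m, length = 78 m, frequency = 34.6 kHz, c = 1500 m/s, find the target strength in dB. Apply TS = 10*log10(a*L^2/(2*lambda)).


lambda = 1500/34600 = 0.04335 m
TS = 10*log10(1.61*78^2/(2*0.04335)) = 50.53

50.53 dB


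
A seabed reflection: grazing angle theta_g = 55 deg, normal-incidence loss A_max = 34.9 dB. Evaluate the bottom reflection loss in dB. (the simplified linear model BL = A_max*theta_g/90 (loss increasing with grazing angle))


BL = A_max * theta_g / 90 = 34.9 * 55 / 90 = 21.33

21.33 dB


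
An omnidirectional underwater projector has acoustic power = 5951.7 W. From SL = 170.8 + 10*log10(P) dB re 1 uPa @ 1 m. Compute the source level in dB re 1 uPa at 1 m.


SL = 170.8 + 10*log10(5951.7) = 170.8 + 37.75 = 208.55

208.55 dB


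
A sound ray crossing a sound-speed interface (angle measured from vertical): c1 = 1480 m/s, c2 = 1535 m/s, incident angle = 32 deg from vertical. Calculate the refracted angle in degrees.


sin(theta2) = (c2/c1)*sin(theta1) = (1535/1480)*sin(32 deg) = 0.54961
theta2 = arcsin(0.54961) = 33.34

33.34 deg


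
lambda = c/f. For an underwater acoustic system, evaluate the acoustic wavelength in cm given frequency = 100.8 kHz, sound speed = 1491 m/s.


1.48 cm


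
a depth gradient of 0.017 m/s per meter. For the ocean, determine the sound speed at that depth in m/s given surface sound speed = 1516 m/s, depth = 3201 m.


1570.417 m/s


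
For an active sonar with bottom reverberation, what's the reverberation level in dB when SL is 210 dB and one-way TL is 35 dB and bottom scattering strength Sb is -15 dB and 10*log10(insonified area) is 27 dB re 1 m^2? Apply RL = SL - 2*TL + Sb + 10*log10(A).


152 dB


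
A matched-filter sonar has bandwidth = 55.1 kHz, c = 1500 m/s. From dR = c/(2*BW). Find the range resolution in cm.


1.36 cm


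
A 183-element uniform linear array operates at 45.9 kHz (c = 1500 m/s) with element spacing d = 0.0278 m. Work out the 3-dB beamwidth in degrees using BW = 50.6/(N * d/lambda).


0.33 deg


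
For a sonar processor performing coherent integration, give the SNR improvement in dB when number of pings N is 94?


19.73 dB


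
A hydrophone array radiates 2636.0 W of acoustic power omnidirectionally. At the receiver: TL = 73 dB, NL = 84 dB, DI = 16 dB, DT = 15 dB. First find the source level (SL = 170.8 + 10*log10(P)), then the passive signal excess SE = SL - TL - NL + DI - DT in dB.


Step 1: SL = 170.8 + 10*log10(2636.0) = 205.01 dB
Step 2: SE = SL - TL - NL + DI - DT = 205.01 - 73 - 84 + 16 - 15 = 49.01

49.01 dB


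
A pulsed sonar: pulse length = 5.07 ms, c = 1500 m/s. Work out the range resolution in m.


dR = c*tau/2 = 1500 * 5.07e-3 / 2 = 3.8025

3.8025 m


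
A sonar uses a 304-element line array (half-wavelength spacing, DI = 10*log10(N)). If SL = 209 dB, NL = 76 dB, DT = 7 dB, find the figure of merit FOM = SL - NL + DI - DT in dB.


Step 1: DI = 10*log10(304) = 24.83 dB
Step 2: FOM = SL - NL + DI - DT = 209 - 76 + 24.83 - 7 = 150.83

150.83 dB


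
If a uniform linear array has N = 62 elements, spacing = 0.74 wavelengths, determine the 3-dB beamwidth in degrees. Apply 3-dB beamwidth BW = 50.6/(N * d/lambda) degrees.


BW = 50.6 / (62 * 0.74) = 50.6 / 45.88 = 1.1

1.1 deg


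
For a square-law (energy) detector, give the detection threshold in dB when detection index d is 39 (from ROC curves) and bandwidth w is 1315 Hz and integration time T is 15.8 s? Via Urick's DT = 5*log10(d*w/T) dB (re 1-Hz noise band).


DT = 5*log10(d*w/T) = 5*log10(39 * 1315 / 15.8) = 5*log10(3245.89) = 17.56

17.56 dB


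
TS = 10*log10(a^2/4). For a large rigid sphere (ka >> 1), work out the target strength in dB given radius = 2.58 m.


2.21 dB


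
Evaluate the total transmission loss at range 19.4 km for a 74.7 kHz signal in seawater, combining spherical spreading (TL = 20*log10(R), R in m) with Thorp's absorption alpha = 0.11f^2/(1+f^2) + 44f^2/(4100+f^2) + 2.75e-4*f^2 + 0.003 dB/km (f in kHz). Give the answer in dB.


609.78 dB


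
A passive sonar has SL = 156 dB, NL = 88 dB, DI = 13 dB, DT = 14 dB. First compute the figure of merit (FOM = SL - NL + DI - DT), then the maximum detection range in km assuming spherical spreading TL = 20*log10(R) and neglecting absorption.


Step 1: FOM = SL - NL + DI - DT = 156 - 88 + 13 - 14 = 67 dB
Step 2: at max range FOM = TL = 20*log10(R), so R = 10^(67/20) = 2238.72 m = 2.24 km

2.24 km


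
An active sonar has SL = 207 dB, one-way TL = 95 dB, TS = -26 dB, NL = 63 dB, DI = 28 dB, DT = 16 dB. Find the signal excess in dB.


SE = SL - 2*TL + TS - NL + DI - DT = 207 - 2*95 + (-26) - 63 + 28 - 16 = -60

-60 dB


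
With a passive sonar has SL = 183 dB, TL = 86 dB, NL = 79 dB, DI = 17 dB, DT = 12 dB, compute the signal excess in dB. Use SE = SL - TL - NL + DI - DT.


SE = SL - TL - NL + DI - DT = 183 - 86 - 79 + 17 - 12 = 23

23 dB


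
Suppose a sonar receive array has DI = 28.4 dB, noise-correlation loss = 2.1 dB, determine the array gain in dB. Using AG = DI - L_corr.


26.3 dB


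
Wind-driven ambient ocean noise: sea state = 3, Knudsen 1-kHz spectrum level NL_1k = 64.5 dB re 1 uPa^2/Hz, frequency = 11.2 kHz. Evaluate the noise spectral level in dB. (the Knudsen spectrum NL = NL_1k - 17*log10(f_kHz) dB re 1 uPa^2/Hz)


46.66 dB


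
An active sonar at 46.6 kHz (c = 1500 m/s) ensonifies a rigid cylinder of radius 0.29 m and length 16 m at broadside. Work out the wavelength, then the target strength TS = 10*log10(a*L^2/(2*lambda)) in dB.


Step 1: lambda = c/f = 1500/46600 = 0.03219 m
Step 2: TS = 10*log10(a*L^2/(2*lambda)) = 10*log10(0.29*16^2/(2*0.03219)) = 30.62

30.62 dB


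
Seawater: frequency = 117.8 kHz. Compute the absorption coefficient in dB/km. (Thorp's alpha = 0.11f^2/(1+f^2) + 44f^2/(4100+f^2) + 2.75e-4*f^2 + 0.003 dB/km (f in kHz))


37.894 dB/km


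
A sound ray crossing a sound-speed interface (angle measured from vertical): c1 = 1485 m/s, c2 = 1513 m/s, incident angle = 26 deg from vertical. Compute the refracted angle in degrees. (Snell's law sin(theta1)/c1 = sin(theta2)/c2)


sin(theta2) = (c2/c1)*sin(theta1) = (1513/1485)*sin(26 deg) = 0.44664
theta2 = arcsin(0.44664) = 26.53

26.53 deg


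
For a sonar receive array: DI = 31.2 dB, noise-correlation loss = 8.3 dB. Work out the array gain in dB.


22.9 dB


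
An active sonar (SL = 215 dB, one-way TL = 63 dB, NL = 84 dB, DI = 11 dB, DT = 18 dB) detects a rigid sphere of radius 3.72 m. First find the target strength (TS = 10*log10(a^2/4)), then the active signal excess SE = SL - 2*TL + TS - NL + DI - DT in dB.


Step 1: TS = 10*log10(3.72^2/4) = 5.39 dB
Step 2: SE = SL - 2*TL + TS - NL + DI - DT = 215 - 2*63 + (5.39) - 84 + 11 - 18 = 3.39

3.39 dB


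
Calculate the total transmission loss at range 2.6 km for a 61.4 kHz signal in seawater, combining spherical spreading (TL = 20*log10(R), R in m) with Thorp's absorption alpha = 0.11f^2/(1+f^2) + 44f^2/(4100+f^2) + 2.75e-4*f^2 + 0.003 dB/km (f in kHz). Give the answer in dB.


126.09 dB


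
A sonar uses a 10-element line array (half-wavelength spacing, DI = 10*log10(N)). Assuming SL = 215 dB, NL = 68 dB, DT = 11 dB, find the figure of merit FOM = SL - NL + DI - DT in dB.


146.0 dB


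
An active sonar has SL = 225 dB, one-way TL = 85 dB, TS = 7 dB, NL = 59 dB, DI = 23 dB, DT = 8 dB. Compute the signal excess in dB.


SE = SL - 2*TL + TS - NL + DI - DT = 225 - 2*85 + (7) - 59 + 23 - 8 = 18

18 dB


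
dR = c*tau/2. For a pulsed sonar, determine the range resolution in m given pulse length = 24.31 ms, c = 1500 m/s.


dR = c*tau/2 = 1500 * 24.31e-3 / 2 = 18.2325

18.2325 m


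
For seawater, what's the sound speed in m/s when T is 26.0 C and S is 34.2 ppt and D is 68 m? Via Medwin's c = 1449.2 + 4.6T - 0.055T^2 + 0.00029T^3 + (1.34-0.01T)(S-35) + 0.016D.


c = 1449.2 + 4.6*26.0 - 0.055*26.0^2 + 0.00029*26.0^3 + (1.34 - 0.01*26.0)*(34.2 - 35) + 0.016*68 = 1536.94

1536.94 m/s


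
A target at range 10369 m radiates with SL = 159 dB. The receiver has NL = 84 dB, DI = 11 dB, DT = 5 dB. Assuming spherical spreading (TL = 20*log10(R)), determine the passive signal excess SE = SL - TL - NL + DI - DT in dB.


Step 1: TL = 20*log10(10369) = 80.31 dB
Step 2: SE = 159 - 80.31 - 84 + 11 - 5 = 0.69

0.69 dB


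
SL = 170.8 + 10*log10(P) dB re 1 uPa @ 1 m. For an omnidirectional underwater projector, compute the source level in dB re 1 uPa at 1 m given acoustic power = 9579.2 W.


210.61 dB


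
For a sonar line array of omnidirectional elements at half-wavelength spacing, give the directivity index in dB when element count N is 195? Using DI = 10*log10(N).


DI = 10*log10(195) = 22.9

22.9 dB


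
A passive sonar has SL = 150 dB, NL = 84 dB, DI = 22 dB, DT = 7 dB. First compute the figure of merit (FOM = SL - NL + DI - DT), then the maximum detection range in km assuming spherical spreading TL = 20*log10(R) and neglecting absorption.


Step 1: FOM = SL - NL + DI - DT = 150 - 84 + 22 - 7 = 81 dB
Step 2: at max range FOM = TL = 20*log10(R), so R = 10^(81/20) = 11220.18 m = 11.22 km

11.22 km


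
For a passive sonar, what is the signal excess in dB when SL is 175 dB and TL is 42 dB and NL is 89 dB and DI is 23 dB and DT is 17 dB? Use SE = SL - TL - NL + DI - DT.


50 dB


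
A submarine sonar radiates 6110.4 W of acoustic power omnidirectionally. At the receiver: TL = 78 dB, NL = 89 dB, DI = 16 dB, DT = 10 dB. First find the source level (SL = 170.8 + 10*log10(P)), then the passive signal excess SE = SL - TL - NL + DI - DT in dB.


Step 1: SL = 170.8 + 10*log10(6110.4) = 208.66 dB
Step 2: SE = SL - TL - NL + DI - DT = 208.66 - 78 - 89 + 16 - 10 = 47.66

47.66 dB


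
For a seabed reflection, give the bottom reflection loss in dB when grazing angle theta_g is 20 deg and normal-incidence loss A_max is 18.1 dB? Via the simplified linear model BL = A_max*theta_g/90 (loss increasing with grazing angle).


BL = A_max * theta_g / 90 = 18.1 * 20 / 90 = 4.02

4.02 dB


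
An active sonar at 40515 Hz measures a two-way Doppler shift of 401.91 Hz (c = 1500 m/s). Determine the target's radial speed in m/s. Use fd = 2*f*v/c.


7.44 m/s


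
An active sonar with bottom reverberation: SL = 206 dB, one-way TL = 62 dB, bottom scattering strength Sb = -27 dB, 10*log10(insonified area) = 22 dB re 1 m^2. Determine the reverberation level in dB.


RL = SL - 2*TL + Sb + 10*log10(A) = 206 - 2*62 + (-27) + 22 = 77

77 dB


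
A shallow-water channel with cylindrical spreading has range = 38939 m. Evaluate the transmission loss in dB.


45.9 dB


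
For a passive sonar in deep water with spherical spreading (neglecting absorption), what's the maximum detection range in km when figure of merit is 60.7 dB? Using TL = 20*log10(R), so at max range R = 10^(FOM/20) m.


1.08 km


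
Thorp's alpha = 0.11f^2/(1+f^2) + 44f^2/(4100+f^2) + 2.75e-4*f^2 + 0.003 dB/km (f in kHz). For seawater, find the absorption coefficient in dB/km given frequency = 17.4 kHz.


f^2 = 302.76
alpha = 0.11*302.76/(1+302.76) + 44*302.76/(4100+302.76) + 2.75e-4*302.76 + 0.003 = 3.222

3.222 dB/km


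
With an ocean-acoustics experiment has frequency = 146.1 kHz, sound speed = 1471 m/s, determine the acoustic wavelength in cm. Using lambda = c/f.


1.01 cm


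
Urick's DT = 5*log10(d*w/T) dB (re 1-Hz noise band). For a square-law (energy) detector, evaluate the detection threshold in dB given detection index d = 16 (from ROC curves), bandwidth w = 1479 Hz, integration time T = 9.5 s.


16.98 dB


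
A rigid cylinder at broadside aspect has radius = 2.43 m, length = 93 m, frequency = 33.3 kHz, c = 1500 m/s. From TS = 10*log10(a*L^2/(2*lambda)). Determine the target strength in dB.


lambda = 1500/33300 = 0.04505 m
TS = 10*log10(2.43*93^2/(2*0.04505)) = 53.68

53.68 dB


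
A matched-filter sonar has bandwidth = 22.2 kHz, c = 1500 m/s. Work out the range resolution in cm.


3.38 cm


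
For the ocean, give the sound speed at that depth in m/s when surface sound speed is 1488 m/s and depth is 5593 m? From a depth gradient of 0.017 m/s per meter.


c = 1488 + 0.017 * 5593 = 1583.081

1583.081 m/s


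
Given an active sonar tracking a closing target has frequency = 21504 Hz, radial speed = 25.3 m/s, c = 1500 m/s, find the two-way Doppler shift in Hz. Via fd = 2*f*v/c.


fd = 2*f*v/c = 2 * 21504 * 25.3 / 1500 = 725.4

725.4 Hz


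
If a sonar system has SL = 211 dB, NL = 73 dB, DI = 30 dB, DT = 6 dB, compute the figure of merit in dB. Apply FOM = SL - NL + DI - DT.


162 dB


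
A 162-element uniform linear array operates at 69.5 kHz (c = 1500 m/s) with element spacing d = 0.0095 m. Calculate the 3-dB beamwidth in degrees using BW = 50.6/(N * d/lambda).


Step 1: lambda = 1500/69500 = 0.02158 m
Step 2: d/lambda = 0.0095/0.02158 = 0.4402
Step 3: BW = 50.6/(N * d/lambda) = 50.6/(162 * 0.4402) = 0.71

0.71 deg


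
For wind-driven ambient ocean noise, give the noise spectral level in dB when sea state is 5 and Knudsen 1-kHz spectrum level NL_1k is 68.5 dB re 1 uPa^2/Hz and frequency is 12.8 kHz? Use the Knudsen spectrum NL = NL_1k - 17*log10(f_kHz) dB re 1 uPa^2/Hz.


49.68 dB


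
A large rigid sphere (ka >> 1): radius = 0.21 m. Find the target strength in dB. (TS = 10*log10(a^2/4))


TS = 10*log10(0.21^2 / 4) = 10*log10(0.011025) = -19.58

-19.58 dB


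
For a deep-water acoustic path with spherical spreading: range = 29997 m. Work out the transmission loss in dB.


89.54 dB


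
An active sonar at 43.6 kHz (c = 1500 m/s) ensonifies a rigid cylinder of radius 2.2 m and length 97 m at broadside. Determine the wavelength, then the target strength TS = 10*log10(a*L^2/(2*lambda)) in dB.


Step 1: lambda = c/f = 1500/43600 = 0.0344 m
Step 2: TS = 10*log10(a*L^2/(2*lambda)) = 10*log10(2.2*97^2/(2*0.0344)) = 54.78

54.78 dB


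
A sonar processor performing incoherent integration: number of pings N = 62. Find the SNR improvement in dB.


8.96 dB


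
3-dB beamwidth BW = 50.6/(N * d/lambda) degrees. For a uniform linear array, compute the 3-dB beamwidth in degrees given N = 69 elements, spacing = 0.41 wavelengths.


1.79 deg


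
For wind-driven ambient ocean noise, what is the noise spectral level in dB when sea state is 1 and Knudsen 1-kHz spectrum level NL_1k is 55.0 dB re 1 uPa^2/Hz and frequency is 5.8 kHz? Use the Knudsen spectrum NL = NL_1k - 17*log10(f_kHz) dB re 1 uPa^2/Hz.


NL = NL_1k - 17*log10(f_kHz) = 55.0 - 17*log10(5.8) = 55.0 - (12.98) = 42.02

42.02 dB


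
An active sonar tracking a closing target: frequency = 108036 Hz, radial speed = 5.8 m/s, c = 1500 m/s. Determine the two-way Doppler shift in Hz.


fd = 2*f*v/c = 2 * 108036 * 5.8 / 1500 = 835.48

835.48 Hz


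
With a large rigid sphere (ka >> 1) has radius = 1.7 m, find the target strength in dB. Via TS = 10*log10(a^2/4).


-1.41 dB


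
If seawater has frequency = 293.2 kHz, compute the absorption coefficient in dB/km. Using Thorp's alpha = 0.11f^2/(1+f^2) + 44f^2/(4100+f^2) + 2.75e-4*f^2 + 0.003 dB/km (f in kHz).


f^2 = 85966.24
alpha = 0.11*85966.24/(1+85966.24) + 44*85966.24/(4100+85966.24) + 2.75e-4*85966.24 + 0.003 = 65.751

65.751 dB/km


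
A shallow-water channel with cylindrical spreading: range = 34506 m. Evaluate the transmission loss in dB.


TL = 10*log10(34506) = 45.38

45.38 dB


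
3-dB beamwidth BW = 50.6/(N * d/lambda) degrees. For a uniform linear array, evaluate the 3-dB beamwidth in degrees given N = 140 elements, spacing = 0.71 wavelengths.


0.51 deg


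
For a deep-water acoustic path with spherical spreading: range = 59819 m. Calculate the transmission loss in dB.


TL = 20*log10(59819) = 95.54

95.54 dB


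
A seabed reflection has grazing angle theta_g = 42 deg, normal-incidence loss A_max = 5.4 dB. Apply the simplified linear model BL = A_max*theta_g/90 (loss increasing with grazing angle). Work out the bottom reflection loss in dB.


2.52 dB


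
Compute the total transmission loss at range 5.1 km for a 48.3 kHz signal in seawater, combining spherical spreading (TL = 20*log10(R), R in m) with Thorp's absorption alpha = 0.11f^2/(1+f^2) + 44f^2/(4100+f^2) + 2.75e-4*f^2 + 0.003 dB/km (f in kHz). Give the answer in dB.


159.38 dB


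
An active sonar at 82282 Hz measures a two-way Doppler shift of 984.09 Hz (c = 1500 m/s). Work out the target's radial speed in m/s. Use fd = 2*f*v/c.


From fd = 2*f*v/c, v = c*fd/(2*f) = 1500 * 984.09 / (2*82282) = 8.97

8.97 m/s


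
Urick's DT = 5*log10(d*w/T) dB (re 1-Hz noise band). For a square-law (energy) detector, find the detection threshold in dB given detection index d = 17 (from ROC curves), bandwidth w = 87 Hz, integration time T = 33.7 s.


DT = 5*log10(d*w/T) = 5*log10(17 * 87 / 33.7) = 5*log10(43.89) = 8.21

8.21 dB


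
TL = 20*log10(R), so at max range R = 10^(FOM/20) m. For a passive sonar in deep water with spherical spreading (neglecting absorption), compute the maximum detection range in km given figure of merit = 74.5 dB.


At max range FOM = TL, so 20*log10(R) = 74.5
R = 10^(74.5/20) = 5308.84 m = 5.31 km

5.31 km


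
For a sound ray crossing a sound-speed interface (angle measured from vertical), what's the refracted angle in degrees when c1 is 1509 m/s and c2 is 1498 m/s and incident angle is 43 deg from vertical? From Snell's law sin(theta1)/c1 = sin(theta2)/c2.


42.61 deg


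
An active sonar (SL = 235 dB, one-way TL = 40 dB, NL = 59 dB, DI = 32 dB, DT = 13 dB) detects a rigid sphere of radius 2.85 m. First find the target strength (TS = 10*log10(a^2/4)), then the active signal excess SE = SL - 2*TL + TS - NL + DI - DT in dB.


Step 1: TS = 10*log10(2.85^2/4) = 3.08 dB
Step 2: SE = SL - 2*TL + TS - NL + DI - DT = 235 - 2*40 + (3.08) - 59 + 32 - 13 = 118.08

118.08 dB


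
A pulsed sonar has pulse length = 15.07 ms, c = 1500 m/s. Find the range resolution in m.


dR = c*tau/2 = 1500 * 15.07e-3 / 2 = 11.3025

11.3025 m


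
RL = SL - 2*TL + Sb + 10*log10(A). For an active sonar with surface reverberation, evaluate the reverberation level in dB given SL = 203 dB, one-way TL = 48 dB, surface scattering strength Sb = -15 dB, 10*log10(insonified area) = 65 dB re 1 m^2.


157 dB


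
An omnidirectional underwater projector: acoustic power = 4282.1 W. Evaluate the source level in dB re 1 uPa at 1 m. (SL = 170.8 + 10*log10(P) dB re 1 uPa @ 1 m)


SL = 170.8 + 10*log10(4282.1) = 170.8 + 36.32 = 207.12

207.12 dB


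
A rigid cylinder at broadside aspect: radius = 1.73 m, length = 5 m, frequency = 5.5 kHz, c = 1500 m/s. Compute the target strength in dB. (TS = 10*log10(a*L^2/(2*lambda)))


18.99 dB


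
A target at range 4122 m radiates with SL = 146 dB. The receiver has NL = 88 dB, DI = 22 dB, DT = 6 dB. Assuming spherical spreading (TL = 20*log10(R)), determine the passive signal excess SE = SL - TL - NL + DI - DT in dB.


1.7 dB


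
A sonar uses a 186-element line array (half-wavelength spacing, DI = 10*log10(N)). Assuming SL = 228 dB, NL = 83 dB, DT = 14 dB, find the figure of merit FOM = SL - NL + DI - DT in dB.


Step 1: DI = 10*log10(186) = 22.7 dB
Step 2: FOM = SL - NL + DI - DT = 228 - 83 + 22.7 - 14 = 153.7

153.7 dB


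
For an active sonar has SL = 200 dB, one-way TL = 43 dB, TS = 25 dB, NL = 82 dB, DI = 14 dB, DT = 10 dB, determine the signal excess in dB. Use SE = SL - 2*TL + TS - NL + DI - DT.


SE = SL - 2*TL + TS - NL + DI - DT = 200 - 2*43 + (25) - 82 + 14 - 10 = 61

61 dB


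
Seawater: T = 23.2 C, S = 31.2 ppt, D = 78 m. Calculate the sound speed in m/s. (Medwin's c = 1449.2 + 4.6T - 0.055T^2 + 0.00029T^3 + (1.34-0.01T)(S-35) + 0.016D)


1526.98 m/s


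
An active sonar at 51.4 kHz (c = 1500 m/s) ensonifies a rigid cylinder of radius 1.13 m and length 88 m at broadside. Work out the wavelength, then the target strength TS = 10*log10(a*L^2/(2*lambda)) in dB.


Step 1: lambda = c/f = 1500/51400 = 0.02918 m
Step 2: TS = 10*log10(a*L^2/(2*lambda)) = 10*log10(1.13*88^2/(2*0.02918)) = 51.76

51.76 dB


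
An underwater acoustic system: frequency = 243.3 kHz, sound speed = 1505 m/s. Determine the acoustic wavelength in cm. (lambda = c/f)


0.62 cm


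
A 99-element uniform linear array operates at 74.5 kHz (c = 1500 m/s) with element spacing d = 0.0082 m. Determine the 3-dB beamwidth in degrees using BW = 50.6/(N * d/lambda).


Step 1: lambda = 1500/74500 = 0.02013 m
Step 2: d/lambda = 0.0082/0.02013 = 0.4074
Step 3: BW = 50.6/(N * d/lambda) = 50.6/(99 * 0.4074) = 1.25

1.25 deg


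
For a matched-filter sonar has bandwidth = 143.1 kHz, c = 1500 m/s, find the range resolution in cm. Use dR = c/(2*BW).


dR = c/(2*BW) = 1500 / (2 * 143.1e3) = 0.0052 m = 0.52 cm

0.52 cm


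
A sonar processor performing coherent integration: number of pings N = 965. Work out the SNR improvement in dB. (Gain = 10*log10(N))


Gain = 10*log10(965) = 29.85

29.85 dB


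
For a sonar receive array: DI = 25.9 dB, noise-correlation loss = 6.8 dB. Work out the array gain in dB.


AG = DI - L_corr = 25.9 - 6.8 = 19.1

19.1 dB


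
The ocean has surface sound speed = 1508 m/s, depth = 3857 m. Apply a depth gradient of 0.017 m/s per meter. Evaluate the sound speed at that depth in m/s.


1573.569 m/s


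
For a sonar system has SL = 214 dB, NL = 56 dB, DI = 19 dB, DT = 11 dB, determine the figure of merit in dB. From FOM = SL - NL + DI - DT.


FOM = SL - NL + DI - DT = 214 - 56 + 19 - 11 = 166

166 dB


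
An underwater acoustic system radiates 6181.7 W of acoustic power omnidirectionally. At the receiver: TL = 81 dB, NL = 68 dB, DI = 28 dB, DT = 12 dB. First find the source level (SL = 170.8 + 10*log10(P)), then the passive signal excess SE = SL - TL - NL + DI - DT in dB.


Step 1: SL = 170.8 + 10*log10(6181.7) = 208.71 dB
Step 2: SE = SL - TL - NL + DI - DT = 208.71 - 81 - 68 + 28 - 12 = 75.71

75.71 dB


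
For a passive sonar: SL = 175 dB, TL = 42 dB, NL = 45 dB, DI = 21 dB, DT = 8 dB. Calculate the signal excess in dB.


SE = SL - TL - NL + DI - DT = 175 - 42 - 45 + 21 - 8 = 101

101 dB


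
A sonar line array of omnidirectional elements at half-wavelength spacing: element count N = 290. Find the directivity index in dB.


DI = 10*log10(290) = 24.62

24.62 dB


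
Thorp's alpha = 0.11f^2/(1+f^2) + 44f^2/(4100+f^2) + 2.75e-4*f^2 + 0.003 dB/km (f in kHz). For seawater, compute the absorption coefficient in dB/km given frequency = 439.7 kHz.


f^2 = 193336.09
alpha = 0.11*193336.09/(1+193336.09) + 44*193336.09/(4100+193336.09) + 2.75e-4*193336.09 + 0.003 = 96.367

96.367 dB/km


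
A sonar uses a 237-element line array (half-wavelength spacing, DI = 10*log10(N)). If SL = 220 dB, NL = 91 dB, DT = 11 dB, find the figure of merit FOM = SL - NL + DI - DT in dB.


141.75 dB


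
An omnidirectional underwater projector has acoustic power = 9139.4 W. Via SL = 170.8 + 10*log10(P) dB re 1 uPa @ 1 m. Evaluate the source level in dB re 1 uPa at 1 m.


SL = 170.8 + 10*log10(9139.4) = 170.8 + 39.61 = 210.41

210.41 dB


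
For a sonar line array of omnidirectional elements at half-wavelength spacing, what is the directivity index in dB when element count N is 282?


24.5 dB


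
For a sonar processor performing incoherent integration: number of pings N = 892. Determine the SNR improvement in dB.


Gain = 5*log10(892) = 14.75

14.75 dB


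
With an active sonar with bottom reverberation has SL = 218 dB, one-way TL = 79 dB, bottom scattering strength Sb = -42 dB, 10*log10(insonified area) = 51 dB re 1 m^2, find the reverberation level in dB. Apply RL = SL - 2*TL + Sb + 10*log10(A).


69 dB


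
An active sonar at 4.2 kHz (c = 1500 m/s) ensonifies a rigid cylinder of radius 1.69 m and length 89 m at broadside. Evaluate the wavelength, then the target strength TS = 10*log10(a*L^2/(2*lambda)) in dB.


Step 1: lambda = c/f = 1500/4200 = 0.35714 m
Step 2: TS = 10*log10(a*L^2/(2*lambda)) = 10*log10(1.69*89^2/(2*0.35714)) = 42.73

42.73 dB


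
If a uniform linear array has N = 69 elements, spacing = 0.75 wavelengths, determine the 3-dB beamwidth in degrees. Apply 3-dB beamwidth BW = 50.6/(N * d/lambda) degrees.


0.98 deg


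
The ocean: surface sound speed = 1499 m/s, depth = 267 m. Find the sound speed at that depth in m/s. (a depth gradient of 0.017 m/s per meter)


c = 1499 + 0.017 * 267 = 1503.539

1503.539 m/s


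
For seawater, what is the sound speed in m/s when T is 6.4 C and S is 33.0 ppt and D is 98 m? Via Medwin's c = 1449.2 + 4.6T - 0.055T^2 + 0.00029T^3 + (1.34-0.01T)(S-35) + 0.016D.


1475.48 m/s


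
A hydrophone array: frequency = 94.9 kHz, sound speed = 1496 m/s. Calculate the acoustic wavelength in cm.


lambda = c/f = 1496 / 94900 = 0.0158 m = 1.58 cm

1.58 cm


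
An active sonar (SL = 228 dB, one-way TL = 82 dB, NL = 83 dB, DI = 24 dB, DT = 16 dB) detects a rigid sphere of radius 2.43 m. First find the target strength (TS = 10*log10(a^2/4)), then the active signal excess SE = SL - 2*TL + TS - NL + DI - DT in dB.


Step 1: TS = 10*log10(2.43^2/4) = 1.69 dB
Step 2: SE = SL - 2*TL + TS - NL + DI - DT = 228 - 2*82 + (1.69) - 83 + 24 - 16 = -9.31

-9.31 dB


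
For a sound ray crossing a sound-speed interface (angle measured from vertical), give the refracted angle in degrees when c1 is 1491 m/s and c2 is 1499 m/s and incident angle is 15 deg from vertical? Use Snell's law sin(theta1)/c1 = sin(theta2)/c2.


15.08 deg


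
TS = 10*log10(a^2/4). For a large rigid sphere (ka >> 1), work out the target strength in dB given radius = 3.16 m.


TS = 10*log10(3.16^2 / 4) = 10*log10(2.4964) = 3.97

3.97 dB


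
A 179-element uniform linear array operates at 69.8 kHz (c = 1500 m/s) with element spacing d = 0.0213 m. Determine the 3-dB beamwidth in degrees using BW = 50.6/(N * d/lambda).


Step 1: lambda = 1500/69800 = 0.02149 m
Step 2: d/lambda = 0.0213/0.02149 = 0.9912
Step 3: BW = 50.6/(N * d/lambda) = 50.6/(179 * 0.9912) = 0.29

0.29 deg


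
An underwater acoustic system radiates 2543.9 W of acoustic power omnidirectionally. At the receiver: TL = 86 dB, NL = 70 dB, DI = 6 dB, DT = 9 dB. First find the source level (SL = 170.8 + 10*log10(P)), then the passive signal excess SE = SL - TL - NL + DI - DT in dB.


Step 1: SL = 170.8 + 10*log10(2543.9) = 204.86 dB
Step 2: SE = SL - TL - NL + DI - DT = 204.86 - 86 - 70 + 6 - 9 = 45.86

45.86 dB


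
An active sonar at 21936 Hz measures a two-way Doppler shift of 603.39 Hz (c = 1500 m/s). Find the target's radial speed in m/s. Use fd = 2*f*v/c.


20.63 m/s


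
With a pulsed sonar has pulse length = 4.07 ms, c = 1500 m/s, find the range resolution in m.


3.0525 m


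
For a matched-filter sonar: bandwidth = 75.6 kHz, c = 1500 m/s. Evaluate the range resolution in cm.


dR = c/(2*BW) = 1500 / (2 * 75.6e3) = 0.0099 m = 0.99 cm

0.99 cm


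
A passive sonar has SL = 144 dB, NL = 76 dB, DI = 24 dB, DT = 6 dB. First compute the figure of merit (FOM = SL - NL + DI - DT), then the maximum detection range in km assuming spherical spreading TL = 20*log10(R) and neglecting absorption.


Step 1: FOM = SL - NL + DI - DT = 144 - 76 + 24 - 6 = 86 dB
Step 2: at max range FOM = TL = 20*log10(R), so R = 10^(86/20) = 19952.62 m = 19.95 km

19.95 km


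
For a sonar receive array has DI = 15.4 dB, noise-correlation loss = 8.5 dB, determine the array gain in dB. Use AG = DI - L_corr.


6.9 dB


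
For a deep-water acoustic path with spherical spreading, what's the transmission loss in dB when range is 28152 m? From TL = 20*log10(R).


TL = 20*log10(28152) = 88.99

88.99 dB


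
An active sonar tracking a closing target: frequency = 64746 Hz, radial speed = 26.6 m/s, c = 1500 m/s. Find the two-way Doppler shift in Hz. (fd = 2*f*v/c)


2296.32 Hz


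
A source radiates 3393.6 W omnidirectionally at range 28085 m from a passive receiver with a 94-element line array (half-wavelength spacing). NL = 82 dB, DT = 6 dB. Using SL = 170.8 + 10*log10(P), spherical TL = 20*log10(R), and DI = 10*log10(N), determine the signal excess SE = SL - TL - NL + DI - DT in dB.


Step 1: SL = 170.8 + 10*log10(3393.6) = 206.11 dB
Step 2: TL = 20*log10(28085) = 88.97 dB
Step 3: DI = 10*log10(94) = 19.73 dB
Step 4: SE = SL - TL - NL + DI - DT = 206.11 - 88.97 - 82 + 19.73 - 6 = 48.87

48.87 dB


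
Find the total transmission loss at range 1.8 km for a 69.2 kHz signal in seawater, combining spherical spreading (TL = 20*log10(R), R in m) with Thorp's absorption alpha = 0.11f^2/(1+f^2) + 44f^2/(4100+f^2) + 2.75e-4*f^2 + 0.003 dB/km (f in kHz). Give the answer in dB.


Step 1 (Thorp): alpha = 0.11*4788.64/(1+4788.64) + 44*4788.64/(4100+4788.64) + 2.75e-4*4788.64 + 0.003 = 25.1343 dB/km
Step 2: TL_spread = 20*log10(1800) = 65.11 dB
Step 3: TL_abs = alpha*R = 25.1343 * 1.8 = 45.24 dB
Step 4: TL_total = 65.11 + 45.24 = 110.35

110.35 dB


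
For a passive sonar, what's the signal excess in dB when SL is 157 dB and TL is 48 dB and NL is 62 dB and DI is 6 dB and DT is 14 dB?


39 dB


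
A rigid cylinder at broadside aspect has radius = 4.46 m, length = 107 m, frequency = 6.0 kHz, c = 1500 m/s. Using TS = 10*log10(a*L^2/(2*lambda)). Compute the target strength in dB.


lambda = 1500/6000 = 0.25 m
TS = 10*log10(4.46*107^2/(2*0.25)) = 50.09

50.09 dB


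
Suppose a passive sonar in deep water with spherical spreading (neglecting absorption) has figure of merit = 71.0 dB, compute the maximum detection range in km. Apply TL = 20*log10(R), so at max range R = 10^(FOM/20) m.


At max range FOM = TL, so 20*log10(R) = 71.0
R = 10^(71.0/20) = 3548.13 m = 3.55 km

3.55 km


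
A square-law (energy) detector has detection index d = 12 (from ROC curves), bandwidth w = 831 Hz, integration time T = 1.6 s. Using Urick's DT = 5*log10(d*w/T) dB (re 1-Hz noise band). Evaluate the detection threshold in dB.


DT = 5*log10(d*w/T) = 5*log10(12 * 831 / 1.6) = 5*log10(6232.5) = 18.97

18.97 dB


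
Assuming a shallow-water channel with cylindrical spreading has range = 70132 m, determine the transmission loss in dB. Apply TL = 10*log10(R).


TL = 10*log10(70132) = 48.46

48.46 dB


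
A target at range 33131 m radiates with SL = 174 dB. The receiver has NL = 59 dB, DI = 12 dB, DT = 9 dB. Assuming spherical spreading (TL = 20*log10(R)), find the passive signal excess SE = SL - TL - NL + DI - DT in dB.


Step 1: TL = 20*log10(33131) = 90.4 dB
Step 2: SE = 174 - 90.4 - 59 + 12 - 9 = 27.6

27.6 dB


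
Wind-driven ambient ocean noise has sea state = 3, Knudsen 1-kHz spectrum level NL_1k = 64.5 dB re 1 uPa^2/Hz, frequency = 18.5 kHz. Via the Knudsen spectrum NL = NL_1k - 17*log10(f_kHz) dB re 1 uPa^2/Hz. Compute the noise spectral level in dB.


NL = NL_1k - 17*log10(f_kHz) = 64.5 - 17*log10(18.5) = 64.5 - (21.54) = 42.96

42.96 dB


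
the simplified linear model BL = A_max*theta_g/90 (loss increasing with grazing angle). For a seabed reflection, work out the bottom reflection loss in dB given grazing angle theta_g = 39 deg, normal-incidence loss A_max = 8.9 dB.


BL = A_max * theta_g / 90 = 8.9 * 39 / 90 = 3.86

3.86 dB


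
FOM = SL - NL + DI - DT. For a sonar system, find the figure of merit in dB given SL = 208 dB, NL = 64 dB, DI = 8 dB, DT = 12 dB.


FOM = SL - NL + DI - DT = 208 - 64 + 8 - 12 = 140

140 dB


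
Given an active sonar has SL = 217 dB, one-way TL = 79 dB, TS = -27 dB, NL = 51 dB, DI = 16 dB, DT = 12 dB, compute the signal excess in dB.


SE = SL - 2*TL + TS - NL + DI - DT = 217 - 2*79 + (-27) - 51 + 16 - 12 = -15

-15 dB


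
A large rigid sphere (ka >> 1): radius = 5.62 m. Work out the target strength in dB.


TS = 10*log10(5.62^2 / 4) = 10*log10(7.8961) = 8.97

8.97 dB


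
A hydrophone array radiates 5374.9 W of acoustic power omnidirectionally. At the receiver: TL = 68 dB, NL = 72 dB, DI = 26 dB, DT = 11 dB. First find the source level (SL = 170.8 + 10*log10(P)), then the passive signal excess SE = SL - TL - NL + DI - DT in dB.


Step 1: SL = 170.8 + 10*log10(5374.9) = 208.1 dB
Step 2: SE = SL - TL - NL + DI - DT = 208.1 - 68 - 72 + 26 - 11 = 83.1

83.1 dB


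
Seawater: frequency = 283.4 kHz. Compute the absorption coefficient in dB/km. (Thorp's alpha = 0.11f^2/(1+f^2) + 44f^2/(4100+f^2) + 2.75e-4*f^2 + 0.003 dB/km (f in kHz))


f^2 = 80315.56
alpha = 0.11*80315.56/(1+80315.56) + 44*80315.56/(4100+80315.56) + 2.75e-4*80315.56 + 0.003 = 64.063

64.063 dB/km


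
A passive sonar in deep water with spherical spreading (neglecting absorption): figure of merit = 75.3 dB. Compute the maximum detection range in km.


At max range FOM = TL, so 20*log10(R) = 75.3
R = 10^(75.3/20) = 5821.03 m = 5.82 km

5.82 km


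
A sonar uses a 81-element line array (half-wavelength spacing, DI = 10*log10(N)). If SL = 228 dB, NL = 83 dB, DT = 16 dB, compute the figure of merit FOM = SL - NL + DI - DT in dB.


Step 1: DI = 10*log10(81) = 19.08 dB
Step 2: FOM = SL - NL + DI - DT = 228 - 83 + 19.08 - 16 = 148.08

148.08 dB


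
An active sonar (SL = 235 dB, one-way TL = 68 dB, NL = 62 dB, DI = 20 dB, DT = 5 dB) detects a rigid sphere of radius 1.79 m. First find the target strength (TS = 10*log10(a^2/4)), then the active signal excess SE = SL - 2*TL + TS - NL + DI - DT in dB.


Step 1: TS = 10*log10(1.79^2/4) = -0.96 dB
Step 2: SE = SL - 2*TL + TS - NL + DI - DT = 235 - 2*68 + (-0.96) - 62 + 20 - 5 = 51.04

51.04 dB


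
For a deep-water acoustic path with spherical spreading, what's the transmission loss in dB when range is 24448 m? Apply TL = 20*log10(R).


TL = 20*log10(24448) = 87.76

87.76 dB


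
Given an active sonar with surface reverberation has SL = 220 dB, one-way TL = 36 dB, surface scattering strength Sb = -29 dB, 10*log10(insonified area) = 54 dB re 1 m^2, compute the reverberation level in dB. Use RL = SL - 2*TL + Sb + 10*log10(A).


173 dB


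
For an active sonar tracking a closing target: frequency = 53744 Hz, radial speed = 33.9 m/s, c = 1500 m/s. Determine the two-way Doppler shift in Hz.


2429.23 Hz


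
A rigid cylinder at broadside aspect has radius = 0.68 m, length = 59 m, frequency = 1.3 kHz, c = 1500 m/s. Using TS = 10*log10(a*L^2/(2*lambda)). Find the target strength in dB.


lambda = 1500/1300 = 1.15385 m
TS = 10*log10(0.68*59^2/(2*1.15385)) = 30.11

30.11 dB
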